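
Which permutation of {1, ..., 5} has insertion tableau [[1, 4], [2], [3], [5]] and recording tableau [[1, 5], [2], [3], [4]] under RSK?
Reverse the RSK construction: for i from n down to 1, find the cell of Q containing i, remove the entry at that cell from P, and reverse-bump it up through P; the value ejected from row 1 is w(i).

Step i=5: Q has 5 at row 1, column 2; remove that cell from P, ejecting 4. So w(5) = 4. P is now [[1], [2], [3], [5]].
Step i=4: Q has 4 at row 4, column 1; remove 5 from row 4 of P and reverse-bump: 5 enters row 3 and ejects 3; 3 enters row 2 and ejects 2; 2 enters row 1 and ejects 1. So w(4) = 1. P is now [[2], [3], [5]].
Step i=3: Q has 3 at row 3, column 1; remove 5 from row 3 of P and reverse-bump: 5 enters row 2 and ejects 3; 3 enters row 1 and ejects 2. So w(3) = 2. P is now [[3], [5]].
Step i=2: Q has 2 at row 2, column 1; remove 5 from row 2 of P and reverse-bump: 5 enters row 1 and ejects 3. So w(2) = 3. P is now [[5]].
Step i=1: Q has 1 at row 1, column 1; remove that cell from P, ejecting 5. So w(1) = 5. P is now [].

So w = 5 3 2 1 4.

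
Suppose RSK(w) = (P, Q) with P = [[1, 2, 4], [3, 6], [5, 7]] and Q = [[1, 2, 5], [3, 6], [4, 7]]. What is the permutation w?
Reverse RSK: for i = n, n-1, ..., 1, locate i in Q, remove the corresponding corner cell from P, and reverse-bump its entry up through P; the value ejected from row 1 is w(i).

So w = 1 5 3 2 7 6 4.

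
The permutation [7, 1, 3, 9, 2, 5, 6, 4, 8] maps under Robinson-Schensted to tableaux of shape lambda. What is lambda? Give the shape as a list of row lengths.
[5, 2, 2]

Row-insert each entry into an empty tableau.

After inserting 7: P = [[7]].
After inserting 1: P = [[1], [7]].
After inserting 3: P = [[1, 3], [7]].
After inserting 9: P = [[1, 3, 9], [7]].
After inserting 2: P = [[1, 2, 9], [3], [7]].
After inserting 5: P = [[1, 2, 5], [3, 9], [7]].
After inserting 6: P = [[1, 2, 5, 6], [3, 9], [7]].
After inserting 4: P = [[1, 2, 4, 6], [3, 5], [7, 9]].
After inserting 8: P = [[1, 2, 4, 6, 8], [3, 5], [7, 9]].

The final insertion tableau P = [[1, 2, 4, 6, 8], [3, 5], [7, 9]] has shape [5, 2, 2].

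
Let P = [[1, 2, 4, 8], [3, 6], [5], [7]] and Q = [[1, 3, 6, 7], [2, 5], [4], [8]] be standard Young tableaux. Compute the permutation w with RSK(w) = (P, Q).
7 5 6 1 3 4 8 2

Reverse RSK: for i = n, n-1, ..., 1, locate i in Q, remove the corresponding corner cell from P, and reverse-bump its entry up through P; the value ejected from row 1 is w(i).

So w = 7 5 6 1 3 4 8 2.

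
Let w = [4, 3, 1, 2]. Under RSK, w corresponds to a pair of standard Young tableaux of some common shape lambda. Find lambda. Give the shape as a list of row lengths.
Row-insert each entry into an empty tableau.

After inserting 4: P = [[4]].
After inserting 3: P = [[3], [4]].
After inserting 1: P = [[1], [3], [4]].
After inserting 2: P = [[1, 2], [3], [4]].

The final insertion tableau P = [[1, 2], [3], [4]] has shape [2, 1, 1].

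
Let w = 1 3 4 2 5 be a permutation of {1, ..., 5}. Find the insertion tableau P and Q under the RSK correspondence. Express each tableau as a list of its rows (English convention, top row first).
Insert each entry of the permutation into P by Schensted row insertion, recording in Q the position of each new cell.

Insert 1: appended to row 1. P = [[1]].
Insert 3: appended to row 1. P = [[1, 3]].
Insert 4: appended to row 1. P = [[1, 3, 4]].
Insert 2: 2 bumps 3 from row 1; 3 starts row 2. P = [[1, 2, 4], [3]].
Insert 5: appended to row 1. P = [[1, 2, 4, 5], [3]].

So P = [[1, 2, 4, 5], [3]], Q = [[1, 2, 3, 5], [4]].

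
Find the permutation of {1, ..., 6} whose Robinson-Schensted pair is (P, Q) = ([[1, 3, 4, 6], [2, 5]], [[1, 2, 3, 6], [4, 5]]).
2 3 5 1 4 6

Reverse the RSK construction: for i from n down to 1, find the cell of Q containing i, remove the entry at that cell from P, and reverse-bump it up through P; the value ejected from row 1 is w(i).

Step i=6: Q has 6 at row 1, column 4; remove that cell from P, ejecting 6. So w(6) = 6. P is now [[1, 3, 4], [2, 5]].
Step i=5: Q has 5 at row 2, column 2; remove 5 from row 2 of P and reverse-bump: 5 enters row 1 and ejects 4. So w(5) = 4. P is now [[1, 3, 5], [2]].
Step i=4: Q has 4 at row 2, column 1; remove 2 from row 2 of P and reverse-bump: 2 enters row 1 and ejects 1. So w(4) = 1. P is now [[2, 3, 5]].
Step i=3: Q has 3 at row 1, column 3; remove that cell from P, ejecting 5. So w(3) = 5. P is now [[2, 3]].
Step i=2: Q has 2 at row 1, column 2; remove that cell from P, ejecting 3. So w(2) = 3. P is now [[2]].
Step i=1: Q has 1 at row 1, column 1; remove that cell from P, ejecting 2. So w(1) = 2. P is now [].

So w = 2 3 5 1 4 6.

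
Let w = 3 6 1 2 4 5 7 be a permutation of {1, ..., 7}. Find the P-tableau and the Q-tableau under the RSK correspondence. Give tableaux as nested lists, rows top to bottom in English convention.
Insert each entry of the permutation into P by Schensted row insertion, recording in Q the position of each new cell.

After inserting 3: P = [[3]].
After inserting 6: P = [[3, 6]].
After inserting 1: P = [[1, 6], [3]].
After inserting 2: P = [[1, 2], [3, 6]].
After inserting 4: P = [[1, 2, 4], [3, 6]].
After inserting 5: P = [[1, 2, 4, 5], [3, 6]].
After inserting 7: P = [[1, 2, 4, 5, 7], [3, 6]].

So P = [[1, 2, 4, 5, 7], [3, 6]], Q = [[1, 2, 5, 6, 7], [3, 4]].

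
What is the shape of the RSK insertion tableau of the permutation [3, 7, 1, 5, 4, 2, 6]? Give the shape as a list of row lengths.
[3, 2, 1, 1]

RSK row insertion gives P = [[1, 2, 6], [3, 4], [5], [7]], which has shape [3, 2, 1, 1].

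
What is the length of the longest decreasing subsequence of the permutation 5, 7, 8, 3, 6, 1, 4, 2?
4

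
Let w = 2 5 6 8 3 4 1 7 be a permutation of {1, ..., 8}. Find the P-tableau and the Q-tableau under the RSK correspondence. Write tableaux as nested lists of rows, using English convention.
P = [[1, 3, 4, 7], [2, 6, 8], [5]], Q = [[1, 2, 3, 4], [5, 6, 8], [7]]

Insert each entry of the permutation into P by Schensted row insertion, recording in Q the position of each new cell.

After inserting 2: P = [[2]].
After inserting 5: P = [[2, 5]].
After inserting 6: P = [[2, 5, 6]].
After inserting 8: P = [[2, 5, 6, 8]].
After inserting 3: P = [[2, 3, 6, 8], [5]].
After inserting 4: P = [[2, 3, 4, 8], [5, 6]].
After inserting 1: P = [[1, 3, 4, 8], [2, 6], [5]].
After inserting 7: P = [[1, 3, 4, 7], [2, 6, 8], [5]].

So P = [[1, 3, 4, 7], [2, 6, 8], [5]], Q = [[1, 2, 3, 4], [5, 6, 8], [7]].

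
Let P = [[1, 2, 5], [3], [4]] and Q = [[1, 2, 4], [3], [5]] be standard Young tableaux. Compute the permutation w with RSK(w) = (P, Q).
1 4 3 5 2

Reverse the RSK construction: for i from n down to 1, find the cell of Q containing i, remove the entry at that cell from P, and reverse-bump it up through P; the value ejected from row 1 is w(i).

Step i=5: Q has 5 at row 3, column 1; remove 4 from row 3 of P and reverse-bump: 4 enters row 2 and ejects 3; 3 enters row 1 and ejects 2. So w(5) = 2. P is now [[1, 3, 5], [4]].
Step i=4: Q has 4 at row 1, column 3; remove that cell from P, ejecting 5. So w(4) = 5. P is now [[1, 3], [4]].
Step i=3: Q has 3 at row 2, column 1; remove 4 from row 2 of P and reverse-bump: 4 enters row 1 and ejects 3. So w(3) = 3. P is now [[1, 4]].
Step i=2: Q has 2 at row 1, column 2; remove that cell from P, ejecting 4. So w(2) = 4. P is now [[1]].
Step i=1: Q has 1 at row 1, column 1; remove that cell from P, ejecting 1. So w(1) = 1. P is now [].

So w = 1 4 3 5 2.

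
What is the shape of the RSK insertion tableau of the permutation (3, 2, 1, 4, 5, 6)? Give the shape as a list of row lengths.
Row-insert each entry into an empty tableau.

After inserting 3: P = [[3]].
After inserting 2: P = [[2], [3]].
After inserting 1: P = [[1], [2], [3]].
After inserting 4: P = [[1, 4], [2], [3]].
After inserting 5: P = [[1, 4, 5], [2], [3]].
After inserting 6: P = [[1, 4, 5, 6], [2], [3]].

The final insertion tableau P = [[1, 4, 5, 6], [2], [3]] has shape [4, 1, 1].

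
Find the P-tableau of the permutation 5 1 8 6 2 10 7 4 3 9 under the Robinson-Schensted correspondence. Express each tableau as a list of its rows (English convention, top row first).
P = [[1, 2, 3, 9], [4, 6, 7], [5, 10], [8]]

Insert 5: appended to row 1. P = [[5]].
Insert 1: 1 bumps 5 from row 1; 5 starts row 2. P = [[1], [5]].
Insert 8: appended to row 1. P = [[1, 8], [5]].
Insert 6: 6 bumps 8 from row 1; 8 appends to row 2. P = [[1, 6], [5, 8]].
Insert 2: 2 bumps 6 from row 1; 6 bumps 8 from row 2; 8 starts row 3. P = [[1, 2], [5, 6], [8]].
Insert 10: appended to row 1. P = [[1, 2, 10], [5, 6], [8]].
Insert 7: 7 bumps 10 from row 1; 10 appends to row 2. P = [[1, 2, 7], [5, 6, 10], [8]].
Insert 4: 4 bumps 7 from row 1; 7 bumps 10 from row 2; 10 appends to row 3. P = [[1, 2, 4], [5, 6, 7], [8, 10]].
Insert 3: 3 bumps 4 from row 1; 4 bumps 5 from row 2; 5 bumps 8 from row 3; 8 starts row 4. P = [[1, 2, 3], [4, 6, 7], [5, 10], [8]].
Insert 9: appended to row 1. P = [[1, 2, 3, 9], [4, 6, 7], [5, 10], [8]].

So P = [[1, 2, 3, 9], [4, 6, 7], [5, 10], [8]].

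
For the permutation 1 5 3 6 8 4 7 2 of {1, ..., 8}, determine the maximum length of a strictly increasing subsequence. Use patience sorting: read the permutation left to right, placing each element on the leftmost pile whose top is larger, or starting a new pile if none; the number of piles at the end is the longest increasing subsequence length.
4

1: new pile. tops = [1]
5: new pile. tops = [1, 5]
3: onto pile 2 (replacing 5). tops = [1, 3]
6: new pile. tops = [1, 3, 6]
8: new pile. tops = [1, 3, 6, 8]
4: onto pile 3 (replacing 6). tops = [1, 3, 4, 8]
7: onto pile 4 (replacing 8). tops = [1, 3, 4, 7]
2: onto pile 2 (replacing 3). tops = [1, 2, 4, 7]

4 piles, so the longest increasing subsequence has length 4.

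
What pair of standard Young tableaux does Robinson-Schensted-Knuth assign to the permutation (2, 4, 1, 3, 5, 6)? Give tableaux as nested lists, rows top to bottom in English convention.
P = [[1, 3, 5, 6], [2, 4]], Q = [[1, 2, 5, 6], [3, 4]]

Insert each entry of the permutation into P by Schensted row insertion, recording in Q the position of each new cell.

Insert 2: appended to row 1. P = [[2]].
Insert 4: appended to row 1. P = [[2, 4]].
Insert 1: 1 bumps 2 from row 1; 2 starts row 2. P = [[1, 4], [2]].
Insert 3: 3 bumps 4 from row 1; 4 appends to row 2. P = [[1, 3], [2, 4]].
Insert 5: appended to row 1. P = [[1, 3, 5], [2, 4]].
Insert 6: appended to row 1. P = [[1, 3, 5, 6], [2, 4]].

So P = [[1, 3, 5, 6], [2, 4]], Q = [[1, 2, 5, 6], [3, 4]].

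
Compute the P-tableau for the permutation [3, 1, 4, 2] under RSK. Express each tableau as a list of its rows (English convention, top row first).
P = [[1, 2], [3, 4]]

Insert 3: appended to row 1. P = [[3]].
Insert 1: 1 bumps 3 from row 1; 3 starts row 2. P = [[1], [3]].
Insert 4: appended to row 1. P = [[1, 4], [3]].
Insert 2: 2 bumps 4 from row 1; 4 appends to row 2. P = [[1, 2], [3, 4]].

So P = [[1, 2], [3, 4]].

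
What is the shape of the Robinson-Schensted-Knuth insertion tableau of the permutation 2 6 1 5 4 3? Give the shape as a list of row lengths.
RSK row insertion gives P = [[1, 3], [2, 4], [5], [6]], which has shape [2, 2, 1, 1].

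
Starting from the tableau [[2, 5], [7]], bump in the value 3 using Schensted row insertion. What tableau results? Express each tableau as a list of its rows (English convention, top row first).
[[2, 3], [5], [7]]

In row 1, 3 replaces 5 (the leftmost entry greater than 3); 5 is bumped to row 2. In row 2, 5 replaces 7 (the leftmost entry greater than 5); 7 is bumped to row 3. 7 starts a new row 3. The new tableau is [[2, 3], [5], [7]].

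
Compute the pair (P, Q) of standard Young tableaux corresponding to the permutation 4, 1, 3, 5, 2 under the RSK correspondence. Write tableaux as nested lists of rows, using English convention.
Insert each entry of the permutation into P by Schensted row insertion, recording in Q the position of each new cell.

Insert 4: appended to row 1. P = [[4]].
Insert 1: 1 bumps 4 from row 1; 4 starts row 2. P = [[1], [4]].
Insert 3: appended to row 1. P = [[1, 3], [4]].
Insert 5: appended to row 1. P = [[1, 3, 5], [4]].
Insert 2: 2 bumps 3 from row 1; 3 bumps 4 from row 2; 4 starts row 3. P = [[1, 2, 5], [3], [4]].

So P = [[1, 2, 5], [3], [4]], Q = [[1, 3, 4], [2], [5]].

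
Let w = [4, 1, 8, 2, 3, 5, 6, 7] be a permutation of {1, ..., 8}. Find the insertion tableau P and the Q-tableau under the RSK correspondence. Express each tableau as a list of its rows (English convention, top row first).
P = [[1, 2, 3, 5, 6, 7], [4, 8]], Q = [[1, 3, 5, 6, 7, 8], [2, 4]]

Insert each entry of the permutation into P by Schensted row insertion, recording in Q the position of each new cell.

After inserting 4: P = [[4]].
After inserting 1: P = [[1], [4]].
After inserting 8: P = [[1, 8], [4]].
After inserting 2: P = [[1, 2], [4, 8]].
After inserting 3: P = [[1, 2, 3], [4, 8]].
After inserting 5: P = [[1, 2, 3, 5], [4, 8]].
After inserting 6: P = [[1, 2, 3, 5, 6], [4, 8]].
After inserting 7: P = [[1, 2, 3, 5, 6, 7], [4, 8]].

So P = [[1, 2, 3, 5, 6, 7], [4, 8]], Q = [[1, 3, 5, 6, 7, 8], [2, 4]].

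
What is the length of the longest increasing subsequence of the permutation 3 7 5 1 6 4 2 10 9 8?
4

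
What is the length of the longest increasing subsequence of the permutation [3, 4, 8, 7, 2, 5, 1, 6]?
4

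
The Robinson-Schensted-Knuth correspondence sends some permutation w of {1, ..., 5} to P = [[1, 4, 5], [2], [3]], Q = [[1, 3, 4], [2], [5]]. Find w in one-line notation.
Reverse the RSK construction: for i from n down to 1, find the cell of Q containing i, remove the entry at that cell from P, and reverse-bump it up through P; the value ejected from row 1 is w(i).

Step i=5: Q has 5 at row 3, column 1; remove 3 from row 3 of P and reverse-bump: 3 enters row 2 and ejects 2; 2 enters row 1 and ejects 1. So w(5) = 1. P is now [[2, 4, 5], [3]].
Step i=4: Q has 4 at row 1, column 3; remove that cell from P, ejecting 5. So w(4) = 5. P is now [[2, 4], [3]].
Step i=3: Q has 3 at row 1, column 2; remove that cell from P, ejecting 4. So w(3) = 4. P is now [[2], [3]].
Step i=2: Q has 2 at row 2, column 1; remove 3 from row 2 of P and reverse-bump: 3 enters row 1 and ejects 2. So w(2) = 2. P is now [[3]].
Step i=1: Q has 1 at row 1, column 1; remove that cell from P, ejecting 3. So w(1) = 3. P is now [].

So w = 3 2 4 5 1.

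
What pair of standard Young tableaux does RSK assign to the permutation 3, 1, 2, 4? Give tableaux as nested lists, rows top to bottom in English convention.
Insert each entry of the permutation into P by Schensted row insertion, recording in Q the position of each new cell.

After inserting 3: P = [[3]].
After inserting 1: P = [[1], [3]].
After inserting 2: P = [[1, 2], [3]].
After inserting 4: P = [[1, 2, 4], [3]].

So P = [[1, 2, 4], [3]], Q = [[1, 3, 4], [2]].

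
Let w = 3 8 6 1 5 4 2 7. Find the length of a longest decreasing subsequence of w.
5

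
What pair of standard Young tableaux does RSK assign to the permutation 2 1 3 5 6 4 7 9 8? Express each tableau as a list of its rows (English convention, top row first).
P = [[1, 3, 4, 6, 7, 8], [2, 5, 9]], Q = [[1, 3, 4, 5, 7, 8], [2, 6, 9]]

Insert each entry of the permutation into P by Schensted row insertion, recording in Q the position of each new cell.

Insert 2: appended to row 1. P = [[2]].
Insert 1: 1 bumps 2 from row 1; 2 starts row 2. P = [[1], [2]].
Insert 3: appended to row 1. P = [[1, 3], [2]].
Insert 5: appended to row 1. P = [[1, 3, 5], [2]].
Insert 6: appended to row 1. P = [[1, 3, 5, 6], [2]].
Insert 4: 4 bumps 5 from row 1; 5 appends to row 2. P = [[1, 3, 4, 6], [2, 5]].
Insert 7: appended to row 1. P = [[1, 3, 4, 6, 7], [2, 5]].
Insert 9: appended to row 1. P = [[1, 3, 4, 6, 7, 9], [2, 5]].
Insert 8: 8 bumps 9 from row 1; 9 appends to row 2. P = [[1, 3, 4, 6, 7, 8], [2, 5, 9]].

So P = [[1, 3, 4, 6, 7, 8], [2, 5, 9]], Q = [[1, 3, 4, 5, 7, 8], [2, 6, 9]].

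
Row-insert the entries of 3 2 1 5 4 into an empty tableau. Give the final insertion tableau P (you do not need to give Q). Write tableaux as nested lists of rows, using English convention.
Insert 3: appended to row 1. P = [[3]].
Insert 2: 2 bumps 3 from row 1; 3 starts row 2. P = [[2], [3]].
Insert 1: 1 bumps 2 from row 1; 2 bumps 3 from row 2; 3 starts row 3. P = [[1], [2], [3]].
Insert 5: appended to row 1. P = [[1, 5], [2], [3]].
Insert 4: 4 bumps 5 from row 1; 5 appends to row 2. P = [[1, 4], [2, 5], [3]].

So P = [[1, 4], [2, 5], [3]].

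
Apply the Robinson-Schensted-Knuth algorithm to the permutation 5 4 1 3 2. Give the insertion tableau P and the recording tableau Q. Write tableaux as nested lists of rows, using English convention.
Insert each entry of the permutation into P by Schensted row insertion, recording in Q the position of each new cell.

Insert 5: appended to row 1. P = [[5]].
Insert 4: 4 bumps 5 from row 1; 5 starts row 2. P = [[4], [5]].
Insert 1: 1 bumps 4 from row 1; 4 bumps 5 from row 2; 5 starts row 3. P = [[1], [4], [5]].
Insert 3: appended to row 1. P = [[1, 3], [4], [5]].
Insert 2: 2 bumps 3 from row 1; 3 bumps 4 from row 2; 4 bumps 5 from row 3; 5 starts row 4. P = [[1, 2], [3], [4], [5]].

So P = [[1, 2], [3], [4], [5]], Q = [[1, 4], [2], [3], [5]].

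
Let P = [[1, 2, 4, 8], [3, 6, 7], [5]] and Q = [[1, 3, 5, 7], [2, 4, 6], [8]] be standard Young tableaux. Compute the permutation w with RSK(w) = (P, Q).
5 1 6 3 7 4 8 2

Reverse the RSK construction: for i from n down to 1, find the cell of Q containing i, remove the entry at that cell from P, and reverse-bump it up through P; the value ejected from row 1 is w(i).

Step i=8: Q has 8 at row 3, column 1; remove 5 from row 3 of P and reverse-bump: 5 enters row 2 and ejects 3; 3 enters row 1 and ejects 2. So w(8) = 2. P is now [[1, 3, 4, 8], [5, 6, 7]].
Step i=7: Q has 7 at row 1, column 4; remove that cell from P, ejecting 8. So w(7) = 8. P is now [[1, 3, 4], [5, 6, 7]].
Step i=6: Q has 6 at row 2, column 3; remove 7 from row 2 of P and reverse-bump: 7 enters row 1 and ejects 4. So w(6) = 4. P is now [[1, 3, 7], [5, 6]].
Step i=5: Q has 5 at row 1, column 3; remove that cell from P, ejecting 7. So w(5) = 7. P is now [[1, 3], [5, 6]].
Step i=4: Q has 4 at row 2, column 2; remove 6 from row 2 of P and reverse-bump: 6 enters row 1 and ejects 3. So w(4) = 3. P is now [[1, 6], [5]].
Step i=3: Q has 3 at row 1, column 2; remove that cell from P, ejecting 6. So w(3) = 6. P is now [[1], [5]].
Step i=2: Q has 2 at row 2, column 1; remove 5 from row 2 of P and reverse-bump: 5 enters row 1 and ejects 1. So w(2) = 1. P is now [[5]].
Step i=1: Q has 1 at row 1, column 1; remove that cell from P, ejecting 5. So w(1) = 5. P is now [].

So w = 5 1 6 3 7 4 8 2.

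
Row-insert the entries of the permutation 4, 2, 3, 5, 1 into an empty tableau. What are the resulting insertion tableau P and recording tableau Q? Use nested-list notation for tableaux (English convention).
P = [[1, 3, 5], [2], [4]], Q = [[1, 3, 4], [2], [5]]

Insert each entry of the permutation into P by Schensted row insertion, recording in Q the position of each new cell.

Insert 4: appended to row 1. P = [[4]], Q = [[1]].
Insert 2: 2 bumps 4 from row 1; 4 starts row 2. P = [[2], [4]], Q = [[1], [2]].
Insert 3: appended to row 1. P = [[2, 3], [4]], Q = [[1, 3], [2]].
Insert 5: appended to row 1. P = [[2, 3, 5], [4]], Q = [[1, 3, 4], [2]].
Insert 1: 1 bumps 2 from row 1; 2 bumps 4 from row 2; 4 starts row 3. P = [[1, 3, 5], [2], [4]], Q = [[1, 3, 4], [2], [5]].

So P = [[1, 3, 5], [2], [4]], Q = [[1, 3, 4], [2], [5]].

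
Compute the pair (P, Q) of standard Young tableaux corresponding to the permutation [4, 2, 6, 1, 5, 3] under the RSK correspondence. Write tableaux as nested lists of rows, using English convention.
Insert each entry of the permutation into P by Schensted row insertion, recording in Q the position of each new cell.

After inserting 4: P = [[4]].
After inserting 2: P = [[2], [4]].
After inserting 6: P = [[2, 6], [4]].
After inserting 1: P = [[1, 6], [2], [4]].
After inserting 5: P = [[1, 5], [2, 6], [4]].
After inserting 3: P = [[1, 3], [2, 5], [4, 6]].

So P = [[1, 3], [2, 5], [4, 6]], Q = [[1, 3], [2, 5], [4, 6]].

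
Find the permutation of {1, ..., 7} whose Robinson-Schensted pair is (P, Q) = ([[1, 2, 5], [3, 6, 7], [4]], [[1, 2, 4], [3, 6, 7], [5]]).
Reverse the RSK construction: for i from n down to 1, find the cell of Q containing i, remove the entry at that cell from P, and reverse-bump it up through P; the value ejected from row 1 is w(i).

Step i=7: Q has 7 at row 2, column 3; remove 7 from row 2 of P and reverse-bump: 7 enters row 1 and ejects 5. So w(7) = 5. P is now [[1, 2, 7], [3, 6], [4]].
Step i=6: Q has 6 at row 2, column 2; remove 6 from row 2 of P and reverse-bump: 6 enters row 1 and ejects 2. So w(6) = 2. P is now [[1, 6, 7], [3], [4]].
Step i=5: Q has 5 at row 3, column 1; remove 4 from row 3 of P and reverse-bump: 4 enters row 2 and ejects 3; 3 enters row 1 and ejects 1. So w(5) = 1. P is now [[3, 6, 7], [4]].
Step i=4: Q has 4 at row 1, column 3; remove that cell from P, ejecting 7. So w(4) = 7. P is now [[3, 6], [4]].
Step i=3: Q has 3 at row 2, column 1; remove 4 from row 2 of P and reverse-bump: 4 enters row 1 and ejects 3. So w(3) = 3. P is now [[4, 6]].
Step i=2: Q has 2 at row 1, column 2; remove that cell from P, ejecting 6. So w(2) = 6. P is now [[4]].
Step i=1: Q has 1 at row 1, column 1; remove that cell from P, ejecting 4. So w(1) = 4. P is now [].

So w = 4 6 3 7 1 2 5.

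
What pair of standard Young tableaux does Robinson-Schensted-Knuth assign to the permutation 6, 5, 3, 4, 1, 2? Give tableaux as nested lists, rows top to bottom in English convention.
P = [[1, 2], [3, 4], [5], [6]], Q = [[1, 4], [2, 6], [3], [5]]

Insert each entry of the permutation into P by Schensted row insertion, recording in Q the position of each new cell.

After inserting 6: P = [[6]].
After inserting 5: P = [[5], [6]].
After inserting 3: P = [[3], [5], [6]].
After inserting 4: P = [[3, 4], [5], [6]].
After inserting 1: P = [[1, 4], [3], [5], [6]].
After inserting 2: P = [[1, 2], [3, 4], [5], [6]].

So P = [[1, 2], [3, 4], [5], [6]], Q = [[1, 4], [2, 6], [3], [5]].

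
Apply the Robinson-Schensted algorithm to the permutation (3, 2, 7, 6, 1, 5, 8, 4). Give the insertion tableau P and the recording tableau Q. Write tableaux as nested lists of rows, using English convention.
Insert each entry of the permutation into P by Schensted row insertion, recording in Q the position of each new cell.

After inserting 3: P = [[3]].
After inserting 2: P = [[2], [3]].
After inserting 7: P = [[2, 7], [3]].
After inserting 6: P = [[2, 6], [3, 7]].
After inserting 1: P = [[1, 6], [2, 7], [3]].
After inserting 5: P = [[1, 5], [2, 6], [3, 7]].
After inserting 8: P = [[1, 5, 8], [2, 6], [3, 7]].
After inserting 4: P = [[1, 4, 8], [2, 5], [3, 6], [7]].

So P = [[1, 4, 8], [2, 5], [3, 6], [7]], Q = [[1, 3, 7], [2, 4], [5, 6], [8]].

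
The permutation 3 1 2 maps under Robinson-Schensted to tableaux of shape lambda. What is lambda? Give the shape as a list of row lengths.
Row-insert each entry into an empty tableau.

After inserting 3: P = [[3]].
After inserting 1: P = [[1], [3]].
After inserting 2: P = [[1, 2], [3]].

The final insertion tableau P = [[1, 2], [3]] has shape [2, 1].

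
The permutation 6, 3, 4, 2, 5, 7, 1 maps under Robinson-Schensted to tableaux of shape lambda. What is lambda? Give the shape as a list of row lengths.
Row-insert each entry into an empty tableau.

After inserting 6: P = [[6]].
After inserting 3: P = [[3], [6]].
After inserting 4: P = [[3, 4], [6]].
After inserting 2: P = [[2, 4], [3], [6]].
After inserting 5: P = [[2, 4, 5], [3], [6]].
After inserting 7: P = [[2, 4, 5, 7], [3], [6]].
After inserting 1: P = [[1, 4, 5, 7], [2], [3], [6]].

The final insertion tableau P = [[1, 4, 5, 7], [2], [3], [6]] has shape [4, 1, 1, 1].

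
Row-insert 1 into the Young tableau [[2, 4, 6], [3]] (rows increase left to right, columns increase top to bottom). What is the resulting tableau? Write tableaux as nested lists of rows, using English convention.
[[1, 4, 6], [2], [3]]

In row 1, 1 replaces 2 (the leftmost entry greater than 1); 2 is bumped to row 2. In row 2, 2 replaces 3 (the leftmost entry greater than 2); 3 is bumped to row 3. 3 starts a new row 3. The new tableau is [[1, 4, 6], [2], [3]].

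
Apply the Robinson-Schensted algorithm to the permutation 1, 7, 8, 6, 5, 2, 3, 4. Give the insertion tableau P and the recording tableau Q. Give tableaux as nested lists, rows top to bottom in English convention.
P = [[1, 2, 3, 4], [5, 8], [6], [7]], Q = [[1, 2, 3, 8], [4, 7], [5], [6]]

Insert each entry of the permutation into P by Schensted row insertion, recording in Q the position of each new cell.

Insert 1: appended to row 1. P = [[1]].
Insert 7: appended to row 1. P = [[1, 7]].
Insert 8: appended to row 1. P = [[1, 7, 8]].
Insert 6: 6 bumps 7 from row 1; 7 starts row 2. P = [[1, 6, 8], [7]].
Insert 5: 5 bumps 6 from row 1; 6 bumps 7 from row 2; 7 starts row 3. P = [[1, 5, 8], [6], [7]].
Insert 2: 2 bumps 5 from row 1; 5 bumps 6 from row 2; 6 bumps 7 from row 3; 7 starts row 4. P = [[1, 2, 8], [5], [6], [7]].
Insert 3: 3 bumps 8 from row 1; 8 appends to row 2. P = [[1, 2, 3], [5, 8], [6], [7]].
Insert 4: appended to row 1. P = [[1, 2, 3, 4], [5, 8], [6], [7]].

So P = [[1, 2, 3, 4], [5, 8], [6], [7]], Q = [[1, 2, 3, 8], [4, 7], [5], [6]].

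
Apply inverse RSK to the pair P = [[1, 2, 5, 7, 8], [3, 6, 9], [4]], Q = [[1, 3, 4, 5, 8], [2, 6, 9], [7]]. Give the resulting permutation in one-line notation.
Reverse RSK: for i = n, n-1, ..., 1, locate i in Q, remove the corresponding corner cell from P, and reverse-bump its entry up through P; the value ejected from row 1 is w(i).

So w = 4 1 3 6 7 5 2 9 8.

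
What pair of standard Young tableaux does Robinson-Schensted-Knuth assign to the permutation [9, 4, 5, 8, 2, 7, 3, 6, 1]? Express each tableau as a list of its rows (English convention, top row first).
P = [[1, 3, 6], [2, 5, 7], [4], [8], [9]], Q = [[1, 3, 4], [2, 6, 8], [5], [7], [9]]

Insert each entry of the permutation into P by Schensted row insertion, recording in Q the position of each new cell.

Insert 9: appended to row 1. P = [[9]].
Insert 4: 4 bumps 9 from row 1; 9 starts row 2. P = [[4], [9]].
Insert 5: appended to row 1. P = [[4, 5], [9]].
Insert 8: appended to row 1. P = [[4, 5, 8], [9]].
Insert 2: 2 bumps 4 from row 1; 4 bumps 9 from row 2; 9 starts row 3. P = [[2, 5, 8], [4], [9]].
Insert 7: 7 bumps 8 from row 1; 8 appends to row 2. P = [[2, 5, 7], [4, 8], [9]].
Insert 3: 3 bumps 5 from row 1; 5 bumps 8 from row 2; 8 bumps 9 from row 3; 9 starts row 4. P = [[2, 3, 7], [4, 5], [8], [9]].
Insert 6: 6 bumps 7 from row 1; 7 appends to row 2. P = [[2, 3, 6], [4, 5, 7], [8], [9]].
Insert 1: 1 bumps 2 from row 1; 2 bumps 4 from row 2; 4 bumps 8 from row 3; 8 bumps 9 from row 4; 9 starts row 5. P = [[1, 3, 6], [2, 5, 7], [4], [8], [9]].

So P = [[1, 3, 6], [2, 5, 7], [4], [8], [9]], Q = [[1, 3, 4], [2, 6, 8], [5], [7], [9]].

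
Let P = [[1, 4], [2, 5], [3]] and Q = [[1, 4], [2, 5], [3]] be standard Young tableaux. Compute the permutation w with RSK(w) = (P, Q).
3 2 1 5 4

Reverse the RSK construction: for i from n down to 1, find the cell of Q containing i, remove the entry at that cell from P, and reverse-bump it up through P; the value ejected from row 1 is w(i).

Step i=5: Q has 5 at row 2, column 2; remove 5 from row 2 of P and reverse-bump: 5 enters row 1 and ejects 4. So w(5) = 4. P is now [[1, 5], [2], [3]].
Step i=4: Q has 4 at row 1, column 2; remove that cell from P, ejecting 5. So w(4) = 5. P is now [[1], [2], [3]].
Step i=3: Q has 3 at row 3, column 1; remove 3 from row 3 of P and reverse-bump: 3 enters row 2 and ejects 2; 2 enters row 1 and ejects 1. So w(3) = 1. P is now [[2], [3]].
Step i=2: Q has 2 at row 2, column 1; remove 3 from row 2 of P and reverse-bump: 3 enters row 1 and ejects 2. So w(2) = 2. P is now [[3]].
Step i=1: Q has 1 at row 1, column 1; remove that cell from P, ejecting 3. So w(1) = 3. P is now [].

So w = 3 2 1 5 4.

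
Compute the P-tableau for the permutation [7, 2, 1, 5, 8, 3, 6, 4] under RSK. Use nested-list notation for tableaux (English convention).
P = [[1, 3, 4], [2, 5, 6], [7, 8]]

Insert 7: appended to row 1. P = [[7]].
Insert 2: 2 bumps 7 from row 1; 7 starts row 2. P = [[2], [7]].
Insert 1: 1 bumps 2 from row 1; 2 bumps 7 from row 2; 7 starts row 3. P = [[1], [2], [7]].
Insert 5: appended to row 1. P = [[1, 5], [2], [7]].
Insert 8: appended to row 1. P = [[1, 5, 8], [2], [7]].
Insert 3: 3 bumps 5 from row 1; 5 appends to row 2. P = [[1, 3, 8], [2, 5], [7]].
Insert 6: 6 bumps 8 from row 1; 8 appends to row 2. P = [[1, 3, 6], [2, 5, 8], [7]].
Insert 4: 4 bumps 6 from row 1; 6 bumps 8 from row 2; 8 appends to row 3. P = [[1, 3, 4], [2, 5, 6], [7, 8]].

So P = [[1, 3, 4], [2, 5, 6], [7, 8]].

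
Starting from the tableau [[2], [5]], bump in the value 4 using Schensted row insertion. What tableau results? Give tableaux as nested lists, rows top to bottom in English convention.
4 is larger than every entry of row 1, so it is appended to row 1. The new tableau is [[2, 4], [5]].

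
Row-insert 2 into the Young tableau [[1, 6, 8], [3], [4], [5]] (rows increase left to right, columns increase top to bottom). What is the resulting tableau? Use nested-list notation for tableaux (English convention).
In row 1, 2 replaces 6 (the leftmost entry greater than 2); 6 is bumped to row 2. 6 is appended to row 2. The new tableau is [[1, 2, 8], [3, 6], [4], [5]].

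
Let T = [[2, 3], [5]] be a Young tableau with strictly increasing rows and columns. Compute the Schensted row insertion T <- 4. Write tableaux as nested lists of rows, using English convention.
[[2, 3, 4], [5]]

4 is larger than every entry of row 1, so it is appended to row 1. The new tableau is [[2, 3, 4], [5]].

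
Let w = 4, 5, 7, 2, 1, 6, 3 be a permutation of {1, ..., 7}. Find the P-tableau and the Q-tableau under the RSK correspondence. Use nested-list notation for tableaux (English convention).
P = [[1, 3, 6], [2, 5], [4, 7]], Q = [[1, 2, 3], [4, 6], [5, 7]]

Insert each entry of the permutation into P by Schensted row insertion, recording in Q the position of each new cell.

After inserting 4: P = [[4]].
After inserting 5: P = [[4, 5]].
After inserting 7: P = [[4, 5, 7]].
After inserting 2: P = [[2, 5, 7], [4]].
After inserting 1: P = [[1, 5, 7], [2], [4]].
After inserting 6: P = [[1, 5, 6], [2, 7], [4]].
After inserting 3: P = [[1, 3, 6], [2, 5], [4, 7]].

So P = [[1, 3, 6], [2, 5], [4, 7]], Q = [[1, 2, 3], [4, 6], [5, 7]].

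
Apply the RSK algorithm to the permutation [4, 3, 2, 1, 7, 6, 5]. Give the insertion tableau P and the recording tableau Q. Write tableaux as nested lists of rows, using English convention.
P = [[1, 5], [2, 6], [3, 7], [4]], Q = [[1, 5], [2, 6], [3, 7], [4]]

Insert each entry of the permutation into P by Schensted row insertion, recording in Q the position of each new cell.

After inserting 4: P = [[4]].
After inserting 3: P = [[3], [4]].
After inserting 2: P = [[2], [3], [4]].
After inserting 1: P = [[1], [2], [3], [4]].
After inserting 7: P = [[1, 7], [2], [3], [4]].
After inserting 6: P = [[1, 6], [2, 7], [3], [4]].
After inserting 5: P = [[1, 5], [2, 6], [3, 7], [4]].

So P = [[1, 5], [2, 6], [3, 7], [4]], Q = [[1, 5], [2, 6], [3, 7], [4]].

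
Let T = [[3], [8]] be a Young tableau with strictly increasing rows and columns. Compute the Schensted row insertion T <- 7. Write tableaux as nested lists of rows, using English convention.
7 is larger than every entry of row 1, so it is appended to row 1. The new tableau is [[3, 7], [8]].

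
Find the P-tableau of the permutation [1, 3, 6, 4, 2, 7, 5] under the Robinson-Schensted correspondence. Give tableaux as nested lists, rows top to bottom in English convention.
Insert 1: appended to row 1. P = [[1]].
Insert 3: appended to row 1. P = [[1, 3]].
Insert 6: appended to row 1. P = [[1, 3, 6]].
Insert 4: 4 bumps 6 from row 1; 6 starts row 2. P = [[1, 3, 4], [6]].
Insert 2: 2 bumps 3 from row 1; 3 bumps 6 from row 2; 6 starts row 3. P = [[1, 2, 4], [3], [6]].
Insert 7: appended to row 1. P = [[1, 2, 4, 7], [3], [6]].
Insert 5: 5 bumps 7 from row 1; 7 appends to row 2. P = [[1, 2, 4, 5], [3, 7], [6]].

So P = [[1, 2, 4, 5], [3, 7], [6]].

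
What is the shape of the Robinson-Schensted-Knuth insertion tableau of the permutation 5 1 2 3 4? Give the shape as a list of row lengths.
Row-insert each entry into an empty tableau.

After inserting 5: P = [[5]].
After inserting 1: P = [[1], [5]].
After inserting 2: P = [[1, 2], [5]].
After inserting 3: P = [[1, 2, 3], [5]].
After inserting 4: P = [[1, 2, 3, 4], [5]].

The final insertion tableau P = [[1, 2, 3, 4], [5]] has shape [4, 1].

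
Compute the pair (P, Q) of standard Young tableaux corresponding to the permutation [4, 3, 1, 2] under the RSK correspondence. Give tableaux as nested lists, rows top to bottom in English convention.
Insert each entry of the permutation into P by Schensted row insertion, recording in Q the position of each new cell.

Insert 4: appended to row 1. P = [[4]].
Insert 3: 3 bumps 4 from row 1; 4 starts row 2. P = [[3], [4]].
Insert 1: 1 bumps 3 from row 1; 3 bumps 4 from row 2; 4 starts row 3. P = [[1], [3], [4]].
Insert 2: appended to row 1. P = [[1, 2], [3], [4]].

So P = [[1, 2], [3], [4]], Q = [[1, 4], [2], [3]].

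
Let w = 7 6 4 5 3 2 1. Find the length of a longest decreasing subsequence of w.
6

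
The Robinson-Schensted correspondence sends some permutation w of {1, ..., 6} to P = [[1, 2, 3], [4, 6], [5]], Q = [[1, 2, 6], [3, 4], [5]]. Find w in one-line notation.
5 6 1 4 2 3

Reverse the RSK construction: for i from n down to 1, find the cell of Q containing i, remove the entry at that cell from P, and reverse-bump it up through P; the value ejected from row 1 is w(i).

Step i=6: Q has 6 at row 1, column 3; remove that cell from P, ejecting 3. So w(6) = 3. P is now [[1, 2], [4, 6], [5]].
Step i=5: Q has 5 at row 3, column 1; remove 5 from row 3 of P and reverse-bump: 5 enters row 2 and ejects 4; 4 enters row 1 and ejects 2. So w(5) = 2. P is now [[1, 4], [5, 6]].
Step i=4: Q has 4 at row 2, column 2; remove 6 from row 2 of P and reverse-bump: 6 enters row 1 and ejects 4. So w(4) = 4. P is now [[1, 6], [5]].
Step i=3: Q has 3 at row 2, column 1; remove 5 from row 2 of P and reverse-bump: 5 enters row 1 and ejects 1. So w(3) = 1. P is now [[5, 6]].
Step i=2: Q has 2 at row 1, column 2; remove that cell from P, ejecting 6. So w(2) = 6. P is now [[5]].
Step i=1: Q has 1 at row 1, column 1; remove that cell from P, ejecting 5. So w(1) = 5. P is now [].

So w = 5 6 1 4 2 3.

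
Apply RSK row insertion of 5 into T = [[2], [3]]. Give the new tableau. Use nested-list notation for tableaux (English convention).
5 is larger than every entry of row 1, so it is appended to row 1. The new tableau is [[2, 5], [3]].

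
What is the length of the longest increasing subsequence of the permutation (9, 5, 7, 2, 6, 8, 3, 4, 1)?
3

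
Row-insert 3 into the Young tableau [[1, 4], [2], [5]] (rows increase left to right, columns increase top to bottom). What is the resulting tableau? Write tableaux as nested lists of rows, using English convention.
[[1, 3], [2, 4], [5]]

In row 1, 3 replaces 4 (the leftmost entry greater than 3); 4 is bumped to row 2. 4 is appended to row 2. The new tableau is [[1, 3], [2, 4], [5]].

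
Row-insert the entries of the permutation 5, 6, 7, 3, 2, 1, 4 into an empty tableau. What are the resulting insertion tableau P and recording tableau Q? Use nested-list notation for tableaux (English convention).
Insert each entry of the permutation into P by Schensted row insertion, recording in Q the position of each new cell.

After inserting 5: P = [[5]].
After inserting 6: P = [[5, 6]].
After inserting 7: P = [[5, 6, 7]].
After inserting 3: P = [[3, 6, 7], [5]].
After inserting 2: P = [[2, 6, 7], [3], [5]].
After inserting 1: P = [[1, 6, 7], [2], [3], [5]].
After inserting 4: P = [[1, 4, 7], [2, 6], [3], [5]].

So P = [[1, 4, 7], [2, 6], [3], [5]], Q = [[1, 2, 3], [4, 7], [5], [6]].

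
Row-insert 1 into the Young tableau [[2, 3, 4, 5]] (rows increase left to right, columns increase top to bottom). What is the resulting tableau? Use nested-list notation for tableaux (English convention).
[[1, 3, 4, 5], [2]]

In row 1, 1 replaces 2 (the leftmost entry greater than 1); 2 is bumped to row 2. 2 starts a new row 2. The new tableau is [[1, 3, 4, 5], [2]].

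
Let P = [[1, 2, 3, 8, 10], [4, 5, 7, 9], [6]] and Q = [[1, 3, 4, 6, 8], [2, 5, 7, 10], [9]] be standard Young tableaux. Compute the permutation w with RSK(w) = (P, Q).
4 1 6 7 2 9 5 10 3 8

Reverse the RSK construction: for i from n down to 1, find the cell of Q containing i, remove the entry at that cell from P, and reverse-bump it up through P; the value ejected from row 1 is w(i).

Step i=10: Q has 10 at row 2, column 4; remove 9 from row 2 of P and reverse-bump: 9 enters row 1 and ejects 8. So w(10) = 8. P is now [[1, 2, 3, 9, 10], [4, 5, 7], [6]].
Step i=9: Q has 9 at row 3, column 1; remove 6 from row 3 of P and reverse-bump: 6 enters row 2 and ejects 5; 5 enters row 1 and ejects 3. So w(9) = 3. P is now [[1, 2, 5, 9, 10], [4, 6, 7]].
Step i=8: Q has 8 at row 1, column 5; remove that cell from P, ejecting 10. So w(8) = 10. P is now [[1, 2, 5, 9], [4, 6, 7]].
Step i=7: Q has 7 at row 2, column 3; remove 7 from row 2 of P and reverse-bump: 7 enters row 1 and ejects 5. So w(7) = 5. P is now [[1, 2, 7, 9], [4, 6]].
Step i=6: Q has 6 at row 1, column 4; remove that cell from P, ejecting 9. So w(6) = 9. P is now [[1, 2, 7], [4, 6]].
Step i=5: Q has 5 at row 2, column 2; remove 6 from row 2 of P and reverse-bump: 6 enters row 1 and ejects 2. So w(5) = 2. P is now [[1, 6, 7], [4]].
Step i=4: Q has 4 at row 1, column 3; remove that cell from P, ejecting 7. So w(4) = 7. P is now [[1, 6], [4]].
Step i=3: Q has 3 at row 1, column 2; remove that cell from P, ejecting 6. So w(3) = 6. P is now [[1], [4]].
Step i=2: Q has 2 at row 2, column 1; remove 4 from row 2 of P and reverse-bump: 4 enters row 1 and ejects 1. So w(2) = 1. P is now [[4]].
Step i=1: Q has 1 at row 1, column 1; remove that cell from P, ejecting 4. So w(1) = 4. P is now [].

So w = 4 1 6 7 2 9 5 10 3 8.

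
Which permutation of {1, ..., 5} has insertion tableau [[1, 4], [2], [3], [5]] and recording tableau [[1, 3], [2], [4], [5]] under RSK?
Reverse the RSK construction: for i from n down to 1, find the cell of Q containing i, remove the entry at that cell from P, and reverse-bump it up through P; the value ejected from row 1 is w(i).

Step i=5: Q has 5 at row 4, column 1; remove 5 from row 4 of P and reverse-bump: 5 enters row 3 and ejects 3; 3 enters row 2 and ejects 2; 2 enters row 1 and ejects 1. So w(5) = 1. P is now [[2, 4], [3], [5]].
Step i=4: Q has 4 at row 3, column 1; remove 5 from row 3 of P and reverse-bump: 5 enters row 2 and ejects 3; 3 enters row 1 and ejects 2. So w(4) = 2. P is now [[3, 4], [5]].
Step i=3: Q has 3 at row 1, column 2; remove that cell from P, ejecting 4. So w(3) = 4. P is now [[3], [5]].
Step i=2: Q has 2 at row 2, column 1; remove 5 from row 2 of P and reverse-bump: 5 enters row 1 and ejects 3. So w(2) = 3. P is now [[5]].
Step i=1: Q has 1 at row 1, column 1; remove that cell from P, ejecting 5. So w(1) = 5. P is now [].

So w = 5 3 4 2 1.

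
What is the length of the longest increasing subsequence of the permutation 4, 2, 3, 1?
2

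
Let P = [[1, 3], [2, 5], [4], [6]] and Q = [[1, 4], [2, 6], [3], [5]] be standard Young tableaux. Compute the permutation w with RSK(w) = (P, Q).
6 4 2 5 1 3

Reverse the RSK construction: for i from n down to 1, find the cell of Q containing i, remove the entry at that cell from P, and reverse-bump it up through P; the value ejected from row 1 is w(i).

Step i=6: Q has 6 at row 2, column 2; remove 5 from row 2 of P and reverse-bump: 5 enters row 1 and ejects 3. So w(6) = 3. P is now [[1, 5], [2], [4], [6]].
Step i=5: Q has 5 at row 4, column 1; remove 6 from row 4 of P and reverse-bump: 6 enters row 3 and ejects 4; 4 enters row 2 and ejects 2; 2 enters row 1 and ejects 1. So w(5) = 1. P is now [[2, 5], [4], [6]].
Step i=4: Q has 4 at row 1, column 2; remove that cell from P, ejecting 5. So w(4) = 5. P is now [[2], [4], [6]].
Step i=3: Q has 3 at row 3, column 1; remove 6 from row 3 of P and reverse-bump: 6 enters row 2 and ejects 4; 4 enters row 1 and ejects 2. So w(3) = 2. P is now [[4], [6]].
Step i=2: Q has 2 at row 2, column 1; remove 6 from row 2 of P and reverse-bump: 6 enters row 1 and ejects 4. So w(2) = 4. P is now [[6]].
Step i=1: Q has 1 at row 1, column 1; remove that cell from P, ejecting 6. So w(1) = 6. P is now [].

So w = 6 4 2 5 1 3.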